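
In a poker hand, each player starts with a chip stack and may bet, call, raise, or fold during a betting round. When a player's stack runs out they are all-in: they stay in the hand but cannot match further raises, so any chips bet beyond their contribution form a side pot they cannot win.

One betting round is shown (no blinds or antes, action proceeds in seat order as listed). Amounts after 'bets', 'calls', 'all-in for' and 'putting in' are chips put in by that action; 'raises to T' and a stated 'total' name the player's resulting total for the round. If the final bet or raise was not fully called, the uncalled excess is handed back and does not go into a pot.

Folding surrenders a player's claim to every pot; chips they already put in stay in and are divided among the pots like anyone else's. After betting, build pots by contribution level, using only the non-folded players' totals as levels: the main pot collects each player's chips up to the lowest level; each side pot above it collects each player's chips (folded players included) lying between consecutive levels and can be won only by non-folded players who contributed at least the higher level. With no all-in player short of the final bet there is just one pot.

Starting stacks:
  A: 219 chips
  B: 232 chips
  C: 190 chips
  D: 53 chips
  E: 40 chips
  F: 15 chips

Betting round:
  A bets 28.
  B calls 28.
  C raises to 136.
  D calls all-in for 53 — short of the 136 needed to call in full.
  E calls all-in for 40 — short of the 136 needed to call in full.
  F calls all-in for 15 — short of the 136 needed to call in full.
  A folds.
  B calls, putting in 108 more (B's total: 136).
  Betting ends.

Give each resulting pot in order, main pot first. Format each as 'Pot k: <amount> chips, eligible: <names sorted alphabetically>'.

Pot 1: 90 chips, eligible: B, C, D, E, F
Pot 2: 113 chips, eligible: B, C, D, E
Pot 3: 39 chips, eligible: B, C, D
Pot 4: 166 chips, eligible: B, C

Derivation:
Contributions: A=28, B=136, C=136, D=53, E=40, F=15
Folded: A
Pot levels (distinct totals of non-folded players): 15, 40, 53, 136
Layer 1-15: 15 each from A, B, C, D, E, F = 15*6 = 90 chips; eligible B, C, D, E, F
Layer 16-40: A 13 + B 25 + C 25 + D 25 + E 25 = 113 chips; eligible B, C, D, E
Layer 41-53: 13 each from B, C, D = 13*3 = 39 chips; eligible B, C, D
Layer 54-136: 83 each from B, C = 83*2 = 166 chips; eligible B, C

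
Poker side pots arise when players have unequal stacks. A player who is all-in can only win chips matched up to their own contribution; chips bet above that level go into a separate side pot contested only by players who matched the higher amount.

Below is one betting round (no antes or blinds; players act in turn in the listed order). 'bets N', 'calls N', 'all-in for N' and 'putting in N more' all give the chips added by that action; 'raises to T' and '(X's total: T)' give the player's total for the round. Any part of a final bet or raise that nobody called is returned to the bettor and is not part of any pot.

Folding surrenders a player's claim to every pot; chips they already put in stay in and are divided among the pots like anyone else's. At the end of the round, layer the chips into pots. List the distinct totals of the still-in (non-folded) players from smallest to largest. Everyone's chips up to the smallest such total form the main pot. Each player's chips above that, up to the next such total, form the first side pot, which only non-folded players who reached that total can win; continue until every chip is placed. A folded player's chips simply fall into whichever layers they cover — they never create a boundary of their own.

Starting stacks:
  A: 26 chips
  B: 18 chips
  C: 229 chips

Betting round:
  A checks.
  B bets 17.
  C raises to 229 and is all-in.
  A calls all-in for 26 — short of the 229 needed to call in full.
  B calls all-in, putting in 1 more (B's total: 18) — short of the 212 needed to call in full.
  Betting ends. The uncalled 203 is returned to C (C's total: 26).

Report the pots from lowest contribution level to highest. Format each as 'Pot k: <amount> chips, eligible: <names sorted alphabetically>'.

Contributions (after 203 returned to C): A=26, B=18, C=26
Pot levels (distinct totals of non-folded players): 18, 26
Layer 1-18: 18 each from A, B, C = 18*3 = 54 chips; eligible A, B, C
Layer 19-26: 8 each from A, C = 8*2 = 16 chips; eligible A, C

Pot 1: 54 chips, eligible: A, B, C
Pot 2: 16 chips, eligible: A, C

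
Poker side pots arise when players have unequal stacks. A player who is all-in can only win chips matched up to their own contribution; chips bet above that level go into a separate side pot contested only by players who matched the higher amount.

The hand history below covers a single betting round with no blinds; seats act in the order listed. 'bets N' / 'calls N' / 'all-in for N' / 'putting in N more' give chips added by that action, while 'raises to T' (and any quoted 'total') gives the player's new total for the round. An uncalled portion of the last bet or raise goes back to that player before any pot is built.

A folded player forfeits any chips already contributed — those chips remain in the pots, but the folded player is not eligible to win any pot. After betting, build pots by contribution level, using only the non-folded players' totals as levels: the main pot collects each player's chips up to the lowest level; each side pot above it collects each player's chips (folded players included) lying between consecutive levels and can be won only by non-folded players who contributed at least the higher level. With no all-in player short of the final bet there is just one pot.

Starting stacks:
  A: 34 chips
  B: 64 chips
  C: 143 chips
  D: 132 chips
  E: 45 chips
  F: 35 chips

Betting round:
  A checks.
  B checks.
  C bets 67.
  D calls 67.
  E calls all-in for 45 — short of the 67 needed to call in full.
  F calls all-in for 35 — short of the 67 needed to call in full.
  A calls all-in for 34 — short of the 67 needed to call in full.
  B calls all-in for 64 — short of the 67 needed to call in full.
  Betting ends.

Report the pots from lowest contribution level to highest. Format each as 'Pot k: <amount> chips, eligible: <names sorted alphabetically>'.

Pot 1: 204 chips, eligible: A, B, C, D, E, F
Pot 2: 5 chips, eligible: B, C, D, E, F
Pot 3: 40 chips, eligible: B, C, D, E
Pot 4: 57 chips, eligible: B, C, D
Pot 5: 6 chips, eligible: C, D

Derivation:
Contributions: A=34, B=64, C=67, D=67, E=45, F=35
Pot levels (distinct totals of non-folded players): 34, 35, 45, 64, 67
Layer 1-34: 34 each from A, B, C, D, E, F = 34*6 = 204 chips; eligible A, B, C, D, E, F
Layer 35-35: 1 each from B, C, D, E, F = 1*5 = 5 chips; eligible B, C, D, E, F
Layer 36-45: 10 each from B, C, D, E = 10*4 = 40 chips; eligible B, C, D, E
Layer 46-64: 19 each from B, C, D = 19*3 = 57 chips; eligible B, C, D
Layer 65-67: 3 each from C, D = 3*2 = 6 chips; eligible C, D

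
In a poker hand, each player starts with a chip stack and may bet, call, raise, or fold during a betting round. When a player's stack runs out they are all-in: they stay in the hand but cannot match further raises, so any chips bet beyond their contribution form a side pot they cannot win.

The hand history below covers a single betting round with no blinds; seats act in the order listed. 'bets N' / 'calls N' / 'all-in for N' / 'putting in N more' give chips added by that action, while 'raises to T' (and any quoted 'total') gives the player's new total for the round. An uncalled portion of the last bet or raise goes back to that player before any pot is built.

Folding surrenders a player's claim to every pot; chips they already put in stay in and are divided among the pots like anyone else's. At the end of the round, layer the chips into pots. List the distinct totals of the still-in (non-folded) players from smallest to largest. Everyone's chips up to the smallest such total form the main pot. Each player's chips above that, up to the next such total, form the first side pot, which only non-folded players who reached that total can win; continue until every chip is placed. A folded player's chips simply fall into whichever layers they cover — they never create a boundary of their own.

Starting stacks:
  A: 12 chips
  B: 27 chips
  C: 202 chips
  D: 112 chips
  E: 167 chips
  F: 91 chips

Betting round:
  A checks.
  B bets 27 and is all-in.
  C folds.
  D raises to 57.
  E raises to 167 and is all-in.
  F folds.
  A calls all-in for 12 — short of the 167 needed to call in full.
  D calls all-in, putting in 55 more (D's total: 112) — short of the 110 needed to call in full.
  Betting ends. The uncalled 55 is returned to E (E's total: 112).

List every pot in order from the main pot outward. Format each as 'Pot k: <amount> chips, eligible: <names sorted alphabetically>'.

Pot 1: 48 chips, eligible: A, B, D, E
Pot 2: 45 chips, eligible: B, D, E
Pot 3: 170 chips, eligible: D, E

Derivation:
Contributions (after 55 returned to E): A=12, B=27, D=112, E=112
Folded: C, F
Pot levels (distinct totals of non-folded players): 12, 27, 112
Layer 1-12: 12 each from A, B, D, E = 12*4 = 48 chips; eligible A, B, D, E
Layer 13-27: 15 each from B, D, E = 15*3 = 45 chips; eligible B, D, E
Layer 28-112: 85 each from D, E = 85*2 = 170 chips; eligible D, E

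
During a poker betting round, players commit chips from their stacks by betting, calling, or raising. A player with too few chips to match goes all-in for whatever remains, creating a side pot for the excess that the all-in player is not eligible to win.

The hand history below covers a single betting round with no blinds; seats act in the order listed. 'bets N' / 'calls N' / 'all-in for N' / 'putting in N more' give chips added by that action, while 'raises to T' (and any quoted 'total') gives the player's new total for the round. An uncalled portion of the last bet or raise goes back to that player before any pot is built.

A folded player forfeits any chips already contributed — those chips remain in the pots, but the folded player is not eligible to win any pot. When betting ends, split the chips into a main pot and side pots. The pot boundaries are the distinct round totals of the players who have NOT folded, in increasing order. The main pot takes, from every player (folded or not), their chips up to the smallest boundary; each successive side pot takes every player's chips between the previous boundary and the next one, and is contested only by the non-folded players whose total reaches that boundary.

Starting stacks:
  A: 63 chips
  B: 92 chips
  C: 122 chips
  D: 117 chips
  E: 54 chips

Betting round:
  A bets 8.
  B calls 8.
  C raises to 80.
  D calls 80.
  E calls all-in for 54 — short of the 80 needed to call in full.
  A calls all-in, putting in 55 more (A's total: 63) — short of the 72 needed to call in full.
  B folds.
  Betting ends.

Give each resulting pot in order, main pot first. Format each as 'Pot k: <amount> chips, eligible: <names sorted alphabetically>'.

Pot 1: 224 chips, eligible: A, C, D, E
Pot 2: 27 chips, eligible: A, C, D
Pot 3: 34 chips, eligible: C, D

Derivation:
Contributions: A=63, B=8, C=80, D=80, E=54
Folded: B
Pot levels (distinct totals of non-folded players): 54, 63, 80
Layer 1-54: A 54 + B 8 + C 54 + D 54 + E 54 = 224 chips; eligible A, C, D, E
Layer 55-63: 9 each from A, C, D = 9*3 = 27 chips; eligible A, C, D
Layer 64-80: 17 each from C, D = 17*2 = 34 chips; eligible C, D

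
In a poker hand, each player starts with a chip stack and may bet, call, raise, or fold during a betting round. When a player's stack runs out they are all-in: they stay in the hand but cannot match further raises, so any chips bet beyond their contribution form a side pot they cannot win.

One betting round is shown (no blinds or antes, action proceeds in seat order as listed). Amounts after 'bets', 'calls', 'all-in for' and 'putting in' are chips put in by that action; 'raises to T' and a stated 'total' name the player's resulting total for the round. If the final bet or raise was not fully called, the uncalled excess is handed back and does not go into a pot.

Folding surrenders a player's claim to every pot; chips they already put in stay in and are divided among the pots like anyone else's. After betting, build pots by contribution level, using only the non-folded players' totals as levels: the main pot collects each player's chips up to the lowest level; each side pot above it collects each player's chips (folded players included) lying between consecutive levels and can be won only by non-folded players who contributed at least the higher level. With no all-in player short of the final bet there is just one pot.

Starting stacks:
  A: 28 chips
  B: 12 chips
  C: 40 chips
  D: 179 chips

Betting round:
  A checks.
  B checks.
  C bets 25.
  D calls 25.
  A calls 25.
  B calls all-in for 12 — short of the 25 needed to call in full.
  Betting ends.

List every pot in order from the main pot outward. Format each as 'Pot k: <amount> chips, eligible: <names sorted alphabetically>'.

Contributions: A=25, B=12, C=25, D=25
Pot levels (distinct totals of non-folded players): 12, 25
Layer 1-12: 12 each from A, B, C, D = 12*4 = 48 chips; eligible A, B, C, D
Layer 13-25: 13 each from A, C, D = 13*3 = 39 chips; eligible A, C, D

Pot 1: 48 chips, eligible: A, B, C, D
Pot 2: 39 chips, eligible: A, C, D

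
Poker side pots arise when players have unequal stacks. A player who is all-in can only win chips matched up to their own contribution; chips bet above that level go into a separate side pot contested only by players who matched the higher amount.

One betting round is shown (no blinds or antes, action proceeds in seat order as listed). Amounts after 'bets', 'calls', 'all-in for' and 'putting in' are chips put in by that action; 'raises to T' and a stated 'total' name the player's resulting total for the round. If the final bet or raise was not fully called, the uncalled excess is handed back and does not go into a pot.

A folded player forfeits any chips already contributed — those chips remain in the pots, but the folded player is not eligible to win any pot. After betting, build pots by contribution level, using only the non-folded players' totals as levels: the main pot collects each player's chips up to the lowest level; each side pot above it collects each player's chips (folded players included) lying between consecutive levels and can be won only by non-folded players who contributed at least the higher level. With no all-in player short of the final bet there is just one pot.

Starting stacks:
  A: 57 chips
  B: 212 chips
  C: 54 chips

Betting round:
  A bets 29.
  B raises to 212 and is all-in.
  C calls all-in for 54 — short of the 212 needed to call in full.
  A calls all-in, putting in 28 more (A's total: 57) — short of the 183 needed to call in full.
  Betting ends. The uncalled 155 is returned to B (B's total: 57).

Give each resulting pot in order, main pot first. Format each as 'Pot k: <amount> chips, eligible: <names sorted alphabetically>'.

Pot 1: 162 chips, eligible: A, B, C
Pot 2: 6 chips, eligible: A, B

Derivation:
Contributions (after 155 returned to B): A=57, B=57, C=54
Pot levels (distinct totals of non-folded players): 54, 57
Layer 1-54: 54 each from A, B, C = 54*3 = 162 chips; eligible A, B, C
Layer 55-57: 3 each from A, B = 3*2 = 6 chips; eligible A, B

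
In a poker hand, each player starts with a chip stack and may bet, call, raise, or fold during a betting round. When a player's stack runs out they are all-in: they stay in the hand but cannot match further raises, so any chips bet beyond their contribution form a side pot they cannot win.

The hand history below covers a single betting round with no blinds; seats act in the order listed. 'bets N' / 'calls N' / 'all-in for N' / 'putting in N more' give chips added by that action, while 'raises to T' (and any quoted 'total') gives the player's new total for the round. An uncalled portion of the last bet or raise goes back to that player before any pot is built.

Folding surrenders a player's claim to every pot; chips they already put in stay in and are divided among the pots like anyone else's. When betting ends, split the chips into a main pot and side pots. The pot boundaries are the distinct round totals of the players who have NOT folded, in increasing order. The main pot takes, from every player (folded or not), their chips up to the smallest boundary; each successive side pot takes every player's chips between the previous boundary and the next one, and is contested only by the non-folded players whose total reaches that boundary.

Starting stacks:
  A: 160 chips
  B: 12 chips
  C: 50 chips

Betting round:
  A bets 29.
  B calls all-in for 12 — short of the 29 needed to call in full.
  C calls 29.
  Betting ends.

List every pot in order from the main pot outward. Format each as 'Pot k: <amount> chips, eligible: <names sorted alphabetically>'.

Pot 1: 36 chips, eligible: A, B, C
Pot 2: 34 chips, eligible: A, C

Derivation:
Contributions: A=29, B=12, C=29
Pot levels (distinct totals of non-folded players): 12, 29
Layer 1-12: 12 each from A, B, C = 12*3 = 36 chips; eligible A, B, C
Layer 13-29: 17 each from A, C = 17*2 = 34 chips; eligible A, C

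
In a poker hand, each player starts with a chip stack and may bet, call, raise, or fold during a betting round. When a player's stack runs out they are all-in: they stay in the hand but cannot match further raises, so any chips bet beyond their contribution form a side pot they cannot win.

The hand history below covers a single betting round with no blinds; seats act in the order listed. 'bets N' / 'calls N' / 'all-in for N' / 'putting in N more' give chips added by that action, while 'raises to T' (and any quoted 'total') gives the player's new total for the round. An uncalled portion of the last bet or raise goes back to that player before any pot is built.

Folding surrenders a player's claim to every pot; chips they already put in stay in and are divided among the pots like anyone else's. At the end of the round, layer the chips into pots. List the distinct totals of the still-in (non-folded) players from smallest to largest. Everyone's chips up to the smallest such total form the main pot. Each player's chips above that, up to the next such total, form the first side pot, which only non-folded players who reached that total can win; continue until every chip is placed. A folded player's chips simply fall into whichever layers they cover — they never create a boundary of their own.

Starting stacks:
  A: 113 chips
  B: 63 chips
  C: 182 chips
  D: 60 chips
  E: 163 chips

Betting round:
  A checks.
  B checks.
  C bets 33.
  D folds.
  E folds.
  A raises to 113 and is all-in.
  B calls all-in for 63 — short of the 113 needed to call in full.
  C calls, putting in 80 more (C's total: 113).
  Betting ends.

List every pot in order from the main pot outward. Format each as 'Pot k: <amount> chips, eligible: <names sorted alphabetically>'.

Pot 1: 189 chips, eligible: A, B, C
Pot 2: 100 chips, eligible: A, C

Derivation:
Contributions: A=113, B=63, C=113
Folded: D, E
Pot levels (distinct totals of non-folded players): 63, 113
Layer 1-63: 63 each from A, B, C = 63*3 = 189 chips; eligible A, B, C
Layer 64-113: 50 each from A, C = 50*2 = 100 chips; eligible A, C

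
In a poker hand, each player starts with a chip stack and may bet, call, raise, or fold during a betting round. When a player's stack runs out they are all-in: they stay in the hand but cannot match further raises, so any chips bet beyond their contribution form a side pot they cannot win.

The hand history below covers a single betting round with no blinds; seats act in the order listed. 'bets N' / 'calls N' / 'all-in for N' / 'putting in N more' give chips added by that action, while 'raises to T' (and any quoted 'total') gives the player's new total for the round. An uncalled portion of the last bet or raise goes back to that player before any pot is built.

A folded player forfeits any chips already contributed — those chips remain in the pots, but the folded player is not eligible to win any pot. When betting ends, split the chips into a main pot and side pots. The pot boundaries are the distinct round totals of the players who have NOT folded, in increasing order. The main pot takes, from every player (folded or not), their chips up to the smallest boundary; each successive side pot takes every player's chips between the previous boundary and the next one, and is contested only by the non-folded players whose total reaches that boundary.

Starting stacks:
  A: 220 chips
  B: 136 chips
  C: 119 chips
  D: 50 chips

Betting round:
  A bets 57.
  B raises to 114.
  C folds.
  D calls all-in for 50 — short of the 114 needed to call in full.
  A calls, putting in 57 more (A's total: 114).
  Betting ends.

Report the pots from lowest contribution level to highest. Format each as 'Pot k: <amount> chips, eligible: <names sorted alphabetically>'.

Contributions: A=114, B=114, D=50
Folded: C
Pot levels (distinct totals of non-folded players): 50, 114
Layer 1-50: 50 each from A, B, D = 50*3 = 150 chips; eligible A, B, D
Layer 51-114: 64 each from A, B = 64*2 = 128 chips; eligible A, B

Pot 1: 150 chips, eligible: A, B, D
Pot 2: 128 chips, eligible: A, B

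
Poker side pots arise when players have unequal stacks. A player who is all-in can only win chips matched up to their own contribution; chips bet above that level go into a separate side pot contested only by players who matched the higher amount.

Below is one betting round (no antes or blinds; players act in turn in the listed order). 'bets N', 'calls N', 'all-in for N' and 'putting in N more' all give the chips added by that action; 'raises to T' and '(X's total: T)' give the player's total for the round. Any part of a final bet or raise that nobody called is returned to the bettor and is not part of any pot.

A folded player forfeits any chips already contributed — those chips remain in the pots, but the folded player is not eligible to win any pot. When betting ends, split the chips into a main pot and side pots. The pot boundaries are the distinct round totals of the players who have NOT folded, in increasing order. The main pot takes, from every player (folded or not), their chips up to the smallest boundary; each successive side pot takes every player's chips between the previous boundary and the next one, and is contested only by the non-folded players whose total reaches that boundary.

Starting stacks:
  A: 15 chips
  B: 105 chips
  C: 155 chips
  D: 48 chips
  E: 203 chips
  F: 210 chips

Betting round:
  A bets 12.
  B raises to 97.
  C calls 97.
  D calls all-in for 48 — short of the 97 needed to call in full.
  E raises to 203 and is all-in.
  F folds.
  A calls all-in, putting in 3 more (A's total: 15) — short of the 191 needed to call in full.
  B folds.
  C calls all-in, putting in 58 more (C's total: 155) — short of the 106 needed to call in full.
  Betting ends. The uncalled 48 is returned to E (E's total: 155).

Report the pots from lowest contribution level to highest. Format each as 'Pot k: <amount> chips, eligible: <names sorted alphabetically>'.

Contributions (after 48 returned to E): A=15, B=97, C=155, D=48, E=155
Folded: B, F
Pot levels (distinct totals of non-folded players): 15, 48, 155
Layer 1-15: 15 each from A, B, C, D, E = 15*5 = 75 chips; eligible A, C, D, E
Layer 16-48: 33 each from B, C, D, E = 33*4 = 132 chips; eligible C, D, E
Layer 49-155: B 49 + C 107 + E 107 = 263 chips; eligible C, E

Pot 1: 75 chips, eligible: A, C, D, E
Pot 2: 132 chips, eligible: C, D, E
Pot 3: 263 chips, eligible: C, E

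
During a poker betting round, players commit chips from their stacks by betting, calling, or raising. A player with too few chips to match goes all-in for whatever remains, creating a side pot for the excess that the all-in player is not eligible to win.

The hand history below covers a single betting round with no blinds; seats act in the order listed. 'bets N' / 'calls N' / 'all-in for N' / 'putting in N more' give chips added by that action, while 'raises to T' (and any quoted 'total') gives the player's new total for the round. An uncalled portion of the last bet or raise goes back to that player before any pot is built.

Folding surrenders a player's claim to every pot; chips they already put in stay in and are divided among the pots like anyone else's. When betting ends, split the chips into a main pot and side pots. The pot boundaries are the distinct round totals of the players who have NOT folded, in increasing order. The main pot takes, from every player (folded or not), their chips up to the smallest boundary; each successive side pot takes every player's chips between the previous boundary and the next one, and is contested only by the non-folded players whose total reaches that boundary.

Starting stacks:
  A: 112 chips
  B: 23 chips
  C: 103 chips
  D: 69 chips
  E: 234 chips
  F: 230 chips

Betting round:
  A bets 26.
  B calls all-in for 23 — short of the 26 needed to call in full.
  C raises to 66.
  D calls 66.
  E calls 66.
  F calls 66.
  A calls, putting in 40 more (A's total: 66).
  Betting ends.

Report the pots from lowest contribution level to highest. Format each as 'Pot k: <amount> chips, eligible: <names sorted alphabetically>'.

Pot 1: 138 chips, eligible: A, B, C, D, E, F
Pot 2: 215 chips, eligible: A, C, D, E, F

Derivation:
Contributions: A=66, B=23, C=66, D=66, E=66, F=66
Pot levels (distinct totals of non-folded players): 23, 66
Layer 1-23: 23 each from A, B, C, D, E, F = 23*6 = 138 chips; eligible A, B, C, D, E, F
Layer 24-66: 43 each from A, C, D, E, F = 43*5 = 215 chips; eligible A, C, D, E, F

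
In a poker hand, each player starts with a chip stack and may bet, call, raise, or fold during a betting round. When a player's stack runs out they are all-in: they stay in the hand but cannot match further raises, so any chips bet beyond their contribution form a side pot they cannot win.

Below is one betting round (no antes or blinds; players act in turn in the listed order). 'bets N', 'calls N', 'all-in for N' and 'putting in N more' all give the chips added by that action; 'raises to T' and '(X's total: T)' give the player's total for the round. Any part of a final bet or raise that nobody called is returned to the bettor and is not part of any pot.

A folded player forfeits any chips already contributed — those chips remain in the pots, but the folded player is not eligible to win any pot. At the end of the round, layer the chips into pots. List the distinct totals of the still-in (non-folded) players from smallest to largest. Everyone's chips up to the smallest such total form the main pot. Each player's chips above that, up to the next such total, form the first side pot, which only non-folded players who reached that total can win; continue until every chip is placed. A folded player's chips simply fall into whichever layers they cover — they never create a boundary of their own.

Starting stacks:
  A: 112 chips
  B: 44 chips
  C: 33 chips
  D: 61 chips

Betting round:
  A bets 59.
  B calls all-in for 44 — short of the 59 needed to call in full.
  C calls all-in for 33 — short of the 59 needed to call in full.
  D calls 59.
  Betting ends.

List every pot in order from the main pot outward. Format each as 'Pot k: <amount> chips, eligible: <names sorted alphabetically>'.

Pot 1: 132 chips, eligible: A, B, C, D
Pot 2: 33 chips, eligible: A, B, D
Pot 3: 30 chips, eligible: A, D

Derivation:
Contributions: A=59, B=44, C=33, D=59
Pot levels (distinct totals of non-folded players): 33, 44, 59
Layer 1-33: 33 each from A, B, C, D = 33*4 = 132 chips; eligible A, B, C, D
Layer 34-44: 11 each from A, B, D = 11*3 = 33 chips; eligible A, B, D
Layer 45-59: 15 each from A, D = 15*2 = 30 chips; eligible A, D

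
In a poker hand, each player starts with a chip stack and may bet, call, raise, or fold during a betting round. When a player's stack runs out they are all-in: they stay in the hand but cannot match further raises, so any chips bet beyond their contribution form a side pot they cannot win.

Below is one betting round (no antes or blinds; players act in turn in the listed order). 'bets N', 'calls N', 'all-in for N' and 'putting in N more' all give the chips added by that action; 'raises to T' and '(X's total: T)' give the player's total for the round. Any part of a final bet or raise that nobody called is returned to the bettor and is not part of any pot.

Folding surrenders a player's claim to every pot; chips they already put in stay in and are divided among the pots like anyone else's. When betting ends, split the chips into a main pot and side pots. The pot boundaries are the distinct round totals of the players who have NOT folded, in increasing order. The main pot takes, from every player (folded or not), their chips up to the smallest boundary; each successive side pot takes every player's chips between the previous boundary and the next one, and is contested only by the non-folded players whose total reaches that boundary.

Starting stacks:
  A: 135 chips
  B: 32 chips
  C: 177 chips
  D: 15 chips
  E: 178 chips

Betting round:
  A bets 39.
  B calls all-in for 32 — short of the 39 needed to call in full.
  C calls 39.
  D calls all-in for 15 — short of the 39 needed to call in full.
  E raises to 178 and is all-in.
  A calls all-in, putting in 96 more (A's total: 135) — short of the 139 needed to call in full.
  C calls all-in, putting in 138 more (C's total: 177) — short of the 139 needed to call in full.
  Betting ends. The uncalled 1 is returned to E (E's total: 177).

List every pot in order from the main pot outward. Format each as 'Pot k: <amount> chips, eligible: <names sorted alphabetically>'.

Contributions (after 1 returned to E): A=135, B=32, C=177, D=15, E=177
Pot levels (distinct totals of non-folded players): 15, 32, 135, 177
Layer 1-15: 15 each from A, B, C, D, E = 15*5 = 75 chips; eligible A, B, C, D, E
Layer 16-32: 17 each from A, B, C, E = 17*4 = 68 chips; eligible A, B, C, E
Layer 33-135: 103 each from A, C, E = 103*3 = 309 chips; eligible A, C, E
Layer 136-177: 42 each from C, E = 42*2 = 84 chips; eligible C, E

Pot 1: 75 chips, eligible: A, B, C, D, E
Pot 2: 68 chips, eligible: A, B, C, E
Pot 3: 309 chips, eligible: A, C, E
Pot 4: 84 chips, eligible: C, E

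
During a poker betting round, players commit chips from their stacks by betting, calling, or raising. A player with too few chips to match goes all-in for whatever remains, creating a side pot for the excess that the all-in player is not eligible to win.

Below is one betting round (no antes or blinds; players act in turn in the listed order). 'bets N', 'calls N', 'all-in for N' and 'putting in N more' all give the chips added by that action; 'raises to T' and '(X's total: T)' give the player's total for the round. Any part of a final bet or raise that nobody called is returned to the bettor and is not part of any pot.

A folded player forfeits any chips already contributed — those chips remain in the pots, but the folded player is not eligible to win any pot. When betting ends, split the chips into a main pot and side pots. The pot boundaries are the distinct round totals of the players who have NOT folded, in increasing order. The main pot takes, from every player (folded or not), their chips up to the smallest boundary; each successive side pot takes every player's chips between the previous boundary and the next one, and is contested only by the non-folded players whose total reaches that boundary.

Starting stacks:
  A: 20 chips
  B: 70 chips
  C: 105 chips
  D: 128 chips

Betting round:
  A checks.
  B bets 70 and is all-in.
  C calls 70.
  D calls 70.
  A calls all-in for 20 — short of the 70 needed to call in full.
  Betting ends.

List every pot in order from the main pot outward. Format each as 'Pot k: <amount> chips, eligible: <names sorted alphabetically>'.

Contributions: A=20, B=70, C=70, D=70
Pot levels (distinct totals of non-folded players): 20, 70
Layer 1-20: 20 each from A, B, C, D = 20*4 = 80 chips; eligible A, B, C, D
Layer 21-70: 50 each from B, C, D = 50*3 = 150 chips; eligible B, C, D

Pot 1: 80 chips, eligible: A, B, C, D
Pot 2: 150 chips, eligible: B, C, D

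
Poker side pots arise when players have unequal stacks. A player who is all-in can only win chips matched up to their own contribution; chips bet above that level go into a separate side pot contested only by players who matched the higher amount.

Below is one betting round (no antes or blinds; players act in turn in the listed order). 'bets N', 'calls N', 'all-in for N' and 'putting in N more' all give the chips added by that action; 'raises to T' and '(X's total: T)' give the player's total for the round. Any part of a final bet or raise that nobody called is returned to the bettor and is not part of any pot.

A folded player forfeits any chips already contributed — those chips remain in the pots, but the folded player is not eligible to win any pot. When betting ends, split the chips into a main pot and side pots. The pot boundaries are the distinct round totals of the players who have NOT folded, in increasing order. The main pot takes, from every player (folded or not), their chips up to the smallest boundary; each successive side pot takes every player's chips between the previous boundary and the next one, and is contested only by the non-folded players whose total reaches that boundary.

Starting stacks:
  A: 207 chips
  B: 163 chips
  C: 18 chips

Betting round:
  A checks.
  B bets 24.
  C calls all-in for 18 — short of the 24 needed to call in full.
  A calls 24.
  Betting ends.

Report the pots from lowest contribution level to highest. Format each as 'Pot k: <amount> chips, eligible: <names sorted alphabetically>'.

Contributions: A=24, B=24, C=18
Pot levels (distinct totals of non-folded players): 18, 24
Layer 1-18: 18 each from A, B, C = 18*3 = 54 chips; eligible A, B, C
Layer 19-24: 6 each from A, B = 6*2 = 12 chips; eligible A, B

Pot 1: 54 chips, eligible: A, B, C
Pot 2: 12 chips, eligible: A, B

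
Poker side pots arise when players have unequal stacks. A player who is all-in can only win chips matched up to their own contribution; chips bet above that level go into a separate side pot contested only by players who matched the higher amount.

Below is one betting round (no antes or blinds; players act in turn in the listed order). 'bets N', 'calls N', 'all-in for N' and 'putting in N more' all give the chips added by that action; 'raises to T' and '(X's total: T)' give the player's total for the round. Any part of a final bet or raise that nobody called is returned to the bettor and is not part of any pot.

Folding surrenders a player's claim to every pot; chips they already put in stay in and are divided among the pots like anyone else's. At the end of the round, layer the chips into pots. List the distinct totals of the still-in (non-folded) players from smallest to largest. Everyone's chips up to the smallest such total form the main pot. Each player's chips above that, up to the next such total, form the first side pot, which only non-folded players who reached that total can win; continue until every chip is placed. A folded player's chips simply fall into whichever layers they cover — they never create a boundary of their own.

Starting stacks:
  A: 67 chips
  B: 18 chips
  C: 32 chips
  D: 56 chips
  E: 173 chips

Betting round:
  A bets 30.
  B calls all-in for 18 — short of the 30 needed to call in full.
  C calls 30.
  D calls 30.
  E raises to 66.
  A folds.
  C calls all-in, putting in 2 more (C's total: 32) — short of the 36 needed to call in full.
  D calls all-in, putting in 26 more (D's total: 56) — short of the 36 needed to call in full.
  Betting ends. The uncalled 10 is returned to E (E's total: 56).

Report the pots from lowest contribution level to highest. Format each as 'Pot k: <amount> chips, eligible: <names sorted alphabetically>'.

Contributions (after 10 returned to E): A=30, B=18, C=32, D=56, E=56
Folded: A
Pot levels (distinct totals of non-folded players): 18, 32, 56
Layer 1-18: 18 each from A, B, C, D, E = 18*5 = 90 chips; eligible B, C, D, E
Layer 19-32: A 12 + C 14 + D 14 + E 14 = 54 chips; eligible C, D, E
Layer 33-56: 24 each from D, E = 24*2 = 48 chips; eligible D, E

Pot 1: 90 chips, eligible: B, C, D, E
Pot 2: 54 chips, eligible: C, D, E
Pot 3: 48 chips, eligible: D, E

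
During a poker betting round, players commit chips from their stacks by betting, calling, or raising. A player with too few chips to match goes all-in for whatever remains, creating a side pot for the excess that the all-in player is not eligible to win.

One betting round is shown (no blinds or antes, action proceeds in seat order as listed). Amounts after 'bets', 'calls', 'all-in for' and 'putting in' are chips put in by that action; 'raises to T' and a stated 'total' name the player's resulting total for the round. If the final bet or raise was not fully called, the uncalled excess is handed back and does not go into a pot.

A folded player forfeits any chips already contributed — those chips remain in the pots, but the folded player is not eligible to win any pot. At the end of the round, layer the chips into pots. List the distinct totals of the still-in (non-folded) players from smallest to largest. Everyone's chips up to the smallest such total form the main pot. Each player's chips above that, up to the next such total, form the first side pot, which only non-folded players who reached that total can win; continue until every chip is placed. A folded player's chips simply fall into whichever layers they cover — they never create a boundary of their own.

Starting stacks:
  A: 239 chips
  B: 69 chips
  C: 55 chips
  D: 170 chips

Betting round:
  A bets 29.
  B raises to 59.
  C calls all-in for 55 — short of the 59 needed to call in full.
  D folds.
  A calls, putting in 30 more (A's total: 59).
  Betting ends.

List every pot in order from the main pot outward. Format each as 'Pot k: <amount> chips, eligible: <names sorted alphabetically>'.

Contributions: A=59, B=59, C=55
Folded: D
Pot levels (distinct totals of non-folded players): 55, 59
Layer 1-55: 55 each from A, B, C = 55*3 = 165 chips; eligible A, B, C
Layer 56-59: 4 each from A, B = 4*2 = 8 chips; eligible A, B

Pot 1: 165 chips, eligible: A, B, C
Pot 2: 8 chips, eligible: A, B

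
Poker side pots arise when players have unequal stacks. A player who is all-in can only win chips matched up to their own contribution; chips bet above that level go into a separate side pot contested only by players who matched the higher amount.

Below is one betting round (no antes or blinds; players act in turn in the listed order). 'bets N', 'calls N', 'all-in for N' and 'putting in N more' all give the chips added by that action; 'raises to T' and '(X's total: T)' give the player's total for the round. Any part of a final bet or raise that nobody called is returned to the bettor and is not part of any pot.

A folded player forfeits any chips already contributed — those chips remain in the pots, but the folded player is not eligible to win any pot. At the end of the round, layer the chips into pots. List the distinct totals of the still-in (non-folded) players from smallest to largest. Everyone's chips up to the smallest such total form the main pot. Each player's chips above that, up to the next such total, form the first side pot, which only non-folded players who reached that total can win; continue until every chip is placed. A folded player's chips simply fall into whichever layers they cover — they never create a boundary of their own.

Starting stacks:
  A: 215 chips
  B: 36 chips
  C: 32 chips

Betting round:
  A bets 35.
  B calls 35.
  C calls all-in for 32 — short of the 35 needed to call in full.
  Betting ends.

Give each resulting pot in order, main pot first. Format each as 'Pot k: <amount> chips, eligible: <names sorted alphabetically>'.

Contributions: A=35, B=35, C=32
Pot levels (distinct totals of non-folded players): 32, 35
Layer 1-32: 32 each from A, B, C = 32*3 = 96 chips; eligible A, B, C
Layer 33-35: 3 each from A, B = 3*2 = 6 chips; eligible A, B

Pot 1: 96 chips, eligible: A, B, C
Pot 2: 6 chips, eligible: A, B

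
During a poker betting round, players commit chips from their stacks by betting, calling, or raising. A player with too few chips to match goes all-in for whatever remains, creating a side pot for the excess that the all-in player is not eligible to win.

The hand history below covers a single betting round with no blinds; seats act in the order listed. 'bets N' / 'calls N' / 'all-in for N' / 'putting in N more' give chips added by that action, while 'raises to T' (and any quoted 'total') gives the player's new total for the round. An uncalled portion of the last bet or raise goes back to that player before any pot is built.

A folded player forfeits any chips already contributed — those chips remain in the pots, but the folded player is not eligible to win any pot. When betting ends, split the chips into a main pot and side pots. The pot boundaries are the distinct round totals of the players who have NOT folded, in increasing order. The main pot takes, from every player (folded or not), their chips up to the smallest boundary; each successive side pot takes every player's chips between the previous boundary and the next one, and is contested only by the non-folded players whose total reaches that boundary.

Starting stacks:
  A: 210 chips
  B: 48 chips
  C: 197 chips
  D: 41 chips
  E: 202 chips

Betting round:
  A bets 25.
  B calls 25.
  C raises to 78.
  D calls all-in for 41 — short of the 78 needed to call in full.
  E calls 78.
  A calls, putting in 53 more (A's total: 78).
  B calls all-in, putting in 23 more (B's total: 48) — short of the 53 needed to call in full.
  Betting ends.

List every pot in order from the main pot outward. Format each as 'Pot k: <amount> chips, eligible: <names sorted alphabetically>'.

Contributions: A=78, B=48, C=78, D=41, E=78
Pot levels (distinct totals of non-folded players): 41, 48, 78
Layer 1-41: 41 each from A, B, C, D, E = 41*5 = 205 chips; eligible A, B, C, D, E
Layer 42-48: 7 each from A, B, C, E = 7*4 = 28 chips; eligible A, B, C, E
Layer 49-78: 30 each from A, C, E = 30*3 = 90 chips; eligible A, C, E

Pot 1: 205 chips, eligible: A, B, C, D, E
Pot 2: 28 chips, eligible: A, B, C, E
Pot 3: 90 chips, eligible: A, C, E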